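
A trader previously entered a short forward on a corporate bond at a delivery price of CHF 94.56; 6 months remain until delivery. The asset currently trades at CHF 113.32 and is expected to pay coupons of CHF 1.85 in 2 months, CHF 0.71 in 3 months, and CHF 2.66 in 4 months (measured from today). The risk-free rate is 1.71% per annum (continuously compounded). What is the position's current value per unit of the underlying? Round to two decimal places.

PV(remaining coupons) I = 1.85·e^(−0.0171·2/12) + 0.71·e^(−0.0171·3/12) + 2.66·e^(−0.0171·4/12) = 5.1966
Current forward F = (S − I)·e^(rT) = (113.32 − 5.1966)·e^(0.0171·6/12) = 108.1234 × 1.008587 = 109.0519
Value (long) = (F − K)·e^(−rT) = (109.0519 − 94.56) × 0.991486 = 14.3685
Short position value = −(long value) = -CHF 14.37

-CHF 14.37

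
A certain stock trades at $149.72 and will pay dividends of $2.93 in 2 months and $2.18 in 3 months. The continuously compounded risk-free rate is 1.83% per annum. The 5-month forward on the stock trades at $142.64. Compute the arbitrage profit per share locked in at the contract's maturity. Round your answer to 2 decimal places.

PV(dividends) I = 2.93·e^(−0.0183·2/12) + 2.18·e^(−0.0183·3/12) = 5.0911
Fair forward F* = (S − I)·e^(rT) = (149.72 − 5.0911)·e^0.007625 = 144.6289 × 1.007654 = 145.7359
Market $142.64 < fair 145.7359: forward underpriced → reverse cash-and-carry (short the stock, invest proceeds at r, pay the dividends, go long the forward).
Profit at T = |F_mkt − F*| = |142.64 − 145.7359| = $3.10 per share

$3.10 per share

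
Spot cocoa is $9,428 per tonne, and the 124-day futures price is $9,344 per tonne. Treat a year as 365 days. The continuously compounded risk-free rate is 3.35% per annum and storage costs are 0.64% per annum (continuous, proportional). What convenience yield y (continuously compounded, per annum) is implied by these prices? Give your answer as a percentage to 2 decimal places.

6.62%

F = S·e^((r+u−y)T) ⇒ (r+u−y) = ln(F/S)/T
ln(9344/9428) = -0.008950; /T ⇒ -0.026345
y = r + u − ln(F/S)/T = 0.0335 + 0.0064 + 0.026345 = 0.066245
y = 6.62%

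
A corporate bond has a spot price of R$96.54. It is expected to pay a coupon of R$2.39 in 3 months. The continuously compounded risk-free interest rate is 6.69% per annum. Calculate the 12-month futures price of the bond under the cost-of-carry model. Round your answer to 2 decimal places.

PV(coupons) I = 2.39·e^(−0.0669·3/12)
I = 2.3504
F = (S − I)·e^(rT) = (96.54 − 2.3504) · e^(0.0669·12/12)
= 94.1896 · e^0.066900 = 94.1896 × 1.069189 = R$100.71

R$100.71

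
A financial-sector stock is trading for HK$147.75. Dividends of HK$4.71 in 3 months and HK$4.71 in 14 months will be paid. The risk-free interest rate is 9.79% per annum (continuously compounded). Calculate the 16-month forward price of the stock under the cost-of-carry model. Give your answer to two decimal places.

PV(dividends) I = 4.71·e^(−0.0979·3/12) + 4.71·e^(−0.0979·14/12)
I = 4.5961 + 4.2016 = 8.7977
F = (S − I)·e^(rT) = (147.75 − 8.7977) · e^(0.0979·16/12)
= 138.9523 · e^0.130533 = 138.9523 × 1.139436 = HK$158.33

HK$158.33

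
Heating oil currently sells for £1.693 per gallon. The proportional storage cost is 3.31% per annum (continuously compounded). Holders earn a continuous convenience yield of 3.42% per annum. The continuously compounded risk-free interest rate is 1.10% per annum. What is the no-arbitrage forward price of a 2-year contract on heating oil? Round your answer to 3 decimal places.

£1.727 per gallon

Net carry = r + u − y = 0.0110 + 0.0331 − 0.0342 = 0.0099
F = S·e^((r+u−y)T) = 1.693 · e^(0.0099 × 2) = 1.693 · e^0.019800
= 1.693 × 1.019997 = £1.727 per gallon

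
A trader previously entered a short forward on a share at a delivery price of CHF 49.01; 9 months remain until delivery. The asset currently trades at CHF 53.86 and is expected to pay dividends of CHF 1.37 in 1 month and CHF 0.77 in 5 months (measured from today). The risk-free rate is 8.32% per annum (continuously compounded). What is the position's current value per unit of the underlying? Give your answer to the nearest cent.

PV(remaining dividends) I = 1.37·e^(−0.0832·1/12) + 0.77·e^(−0.0832·5/12) = 2.1043
Current forward F = (S − I)·e^(rT) = (53.86 − 2.1043)·e^(0.0832·9/12) = 51.7557 × 1.064388 = 55.0881
Value (long) = (F − K)·e^(−rT) = (55.0881 − 49.01) × 0.939507 = 5.7104
Short position value = −(long value) = -CHF 5.71

-CHF 5.71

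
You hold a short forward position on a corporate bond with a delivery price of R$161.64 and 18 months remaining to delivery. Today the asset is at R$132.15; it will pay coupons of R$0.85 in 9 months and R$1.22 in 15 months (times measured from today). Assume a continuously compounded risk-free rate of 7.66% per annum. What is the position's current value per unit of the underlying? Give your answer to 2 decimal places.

R$13.86

PV(remaining coupons) I = 0.85·e^(−0.0766·9/12) + 1.22·e^(−0.0766·15/12) = 1.9111
Current forward F = (S − I)·e^(rT) = (132.15 − 1.9111)·e^(0.0766·18/12) = 130.2389 × 1.121761 = 146.0969
Value (long) = (F − K)·e^(−rT) = (146.0969 − 161.64) × 0.891455 = -13.8560
Short position value = −(long value) = R$13.86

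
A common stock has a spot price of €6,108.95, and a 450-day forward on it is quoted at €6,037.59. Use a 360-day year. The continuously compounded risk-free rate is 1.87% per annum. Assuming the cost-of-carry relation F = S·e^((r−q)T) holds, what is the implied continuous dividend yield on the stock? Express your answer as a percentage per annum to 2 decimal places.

From F = S·e^((r−q)T): (r − q) = ln(F/S)/T
ln(6037.59/6108.95) = ln(0.988319) = -0.011750
(r − q) = -0.011750 / (450/360) = -0.009400
q = r − ln(F/S)/T = 0.0187 + 0.009400 = 0.028100
q = 2.81%

2.81%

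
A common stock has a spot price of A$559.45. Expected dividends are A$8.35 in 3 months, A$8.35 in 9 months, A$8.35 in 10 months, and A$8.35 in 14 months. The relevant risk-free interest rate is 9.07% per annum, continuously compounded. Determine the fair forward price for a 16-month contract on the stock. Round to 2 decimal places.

PV(dividends) I = 8.35·e^(−0.0907·3/12) + 8.35·e^(−0.0907·9/12) + 8.35·e^(−0.0907·10/12) + 8.35·e^(−0.0907·14/12)
I = 8.1628 + 7.8009 + 7.7421 + 7.5116 = 31.2174
F = (S − I)·e^(rT) = (559.45 − 31.2174) · e^(0.0907·16/12)
= 528.2326 · e^0.120933 = 528.2326 × 1.128549 = A$596.14

A$596.14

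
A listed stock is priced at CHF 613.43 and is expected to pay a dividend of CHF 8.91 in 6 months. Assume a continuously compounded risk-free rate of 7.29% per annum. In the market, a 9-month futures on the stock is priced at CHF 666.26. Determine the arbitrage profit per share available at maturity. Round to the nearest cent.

CHF 27.43 per share

PV(dividends) I = 8.91·e^(−0.0729·6/12) = 8.5911
Fair futures F* = (S − I)·e^(rT) = (613.43 − 8.5911)·e^0.054675 = 604.8389 × 1.056197 = 638.8290
Market CHF 666.26 > fair 638.8290: forward overpriced → cash-and-carry (borrow at r, buy the stock and collect the dividends, short the forward).
Profit at T = |F_mkt − F*| = |666.26 − 638.8290| = CHF 27.43 per share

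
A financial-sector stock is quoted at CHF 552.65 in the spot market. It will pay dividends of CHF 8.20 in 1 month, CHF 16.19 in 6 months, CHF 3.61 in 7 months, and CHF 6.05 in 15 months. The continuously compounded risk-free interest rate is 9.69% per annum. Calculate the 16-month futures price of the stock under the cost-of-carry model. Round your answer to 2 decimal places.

PV(dividends) I = 8.20·e^(−0.0969·1/12) + 16.19·e^(−0.0969·6/12) + 3.61·e^(−0.0969·7/12) + 6.05·e^(−0.0969·15/12)
I = 8.1341 + 15.4243 + 3.4116 + 5.3598 = 32.3298
F = (S − I)·e^(rT) = (552.65 − 32.3298) · e^(0.0969·16/12)
= 520.3202 · e^0.129200 = 520.3202 × 1.137918 = CHF 592.08

CHF 592.08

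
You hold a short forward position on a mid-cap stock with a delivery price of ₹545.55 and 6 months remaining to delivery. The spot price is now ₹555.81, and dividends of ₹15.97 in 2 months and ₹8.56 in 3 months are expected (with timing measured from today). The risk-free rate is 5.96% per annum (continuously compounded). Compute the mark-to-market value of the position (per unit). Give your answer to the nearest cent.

PV(remaining dividends) I = 15.97·e^(−0.0596·2/12) + 8.56·e^(−0.0596·3/12) = 24.2456
Current forward F = (S − I)·e^(rT) = (555.81 − 24.2456)·e^(0.0596·6/12) = 531.5644 × 1.030248 = 547.6432
Value (long) = (F − K)·e^(−rT) = (547.6432 − 545.55) × 0.970640 = 2.0317
Short position value = −(long value) = -₹2.03

-₹2.03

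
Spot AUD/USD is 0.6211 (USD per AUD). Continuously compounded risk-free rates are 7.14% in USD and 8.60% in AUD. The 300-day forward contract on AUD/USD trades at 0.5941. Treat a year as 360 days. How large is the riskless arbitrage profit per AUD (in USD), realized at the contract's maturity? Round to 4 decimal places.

0.0195 per AUD (in USD)

Fair forward: F* = S·e^(carry·T), with carry = (r_USD − r_AUD) = 0.0714 − 0.0860 = -0.0146
F* = 0.6211 · e^(-0.0146 × 300/360) = 0.6211 · e^-0.012167 = 0.6211 × 0.987907 = 0.6136
Market 0.5941 < fair 0.6136: forward underpriced → reverse cash-and-carry (short spot, go long the forward).
At maturity, profit = |F_mkt − F*| = |0.5941 − 0.6136| = 0.0195 per AUD (in USD)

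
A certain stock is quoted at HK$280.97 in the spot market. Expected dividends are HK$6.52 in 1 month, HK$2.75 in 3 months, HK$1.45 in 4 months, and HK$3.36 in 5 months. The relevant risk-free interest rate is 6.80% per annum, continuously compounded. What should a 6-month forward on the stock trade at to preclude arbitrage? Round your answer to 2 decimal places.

PV(dividends) I = 6.52·e^(−0.0680·1/12) + 2.75·e^(−0.0680·3/12) + 1.45·e^(−0.0680·4/12) + 3.36·e^(−0.0680·5/12)
I = 6.4832 + 2.7036 + 1.4175 + 3.2661 = 13.8704
F = (S − I)·e^(rT) = (280.97 − 13.8704) · e^(0.0680·6/12)
= 267.0996 · e^0.034000 = 267.0996 × 1.034585 = HK$276.34

HK$276.34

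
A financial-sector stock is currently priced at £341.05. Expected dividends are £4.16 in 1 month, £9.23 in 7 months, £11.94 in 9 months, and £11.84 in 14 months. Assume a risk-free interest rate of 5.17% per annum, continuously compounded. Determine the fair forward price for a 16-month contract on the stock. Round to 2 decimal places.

£327.11

PV(dividends) I = 4.16·e^(−0.0517·1/12) + 9.23·e^(−0.0517·7/12) + 11.94·e^(−0.0517·9/12) + 11.84·e^(−0.0517·14/12)
I = 4.1421 + 8.9558 + 11.4859 + 11.1470 = 35.7308
F = (S − I)·e^(rT) = (341.05 − 35.7308) · e^(0.0517·16/12)
= 305.3192 · e^0.068933 = 305.3192 × 1.071364 = £327.11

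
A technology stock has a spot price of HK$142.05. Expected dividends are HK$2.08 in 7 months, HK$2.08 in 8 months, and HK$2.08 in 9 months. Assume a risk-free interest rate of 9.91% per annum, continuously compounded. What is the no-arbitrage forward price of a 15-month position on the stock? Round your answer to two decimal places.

PV(dividends) I = 2.08·e^(−0.0991·7/12) + 2.08·e^(−0.0991·8/12) + 2.08·e^(−0.0991·9/12)
I = 1.9632 + 1.9470 + 1.9310 = 5.8412
F = (S − I)·e^(rT) = (142.05 − 5.8412) · e^(0.0991·15/12)
= 136.2088 · e^0.123875 = 136.2088 × 1.131874 = HK$154.17

HK$154.17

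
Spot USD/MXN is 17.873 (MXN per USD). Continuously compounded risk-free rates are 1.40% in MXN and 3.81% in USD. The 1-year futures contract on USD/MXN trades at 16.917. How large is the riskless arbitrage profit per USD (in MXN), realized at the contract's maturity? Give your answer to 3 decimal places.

0.530 per USD (in MXN)

Fair futures: F* = S·e^(carry·T), with carry = (r_MXN − r_USD) = 0.0140 − 0.0381 = -0.0241
F* = 17.873 · e^(-0.0241 × 1) = 17.873 · e^-0.024100 = 17.873 × 0.976188 = 17.4474
Market 16.917 < fair 17.4474: forward underpriced → reverse cash-and-carry (short spot, go long the forward).
At maturity, profit = |F_mkt − F*| = |16.917 − 17.4474| = 0.530 per USD (in MXN)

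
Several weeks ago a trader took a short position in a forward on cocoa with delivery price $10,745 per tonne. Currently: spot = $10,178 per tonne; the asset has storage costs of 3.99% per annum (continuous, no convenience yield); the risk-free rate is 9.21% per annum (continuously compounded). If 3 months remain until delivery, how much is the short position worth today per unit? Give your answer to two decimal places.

Current fair forward for the remaining 3 months: F = S·e^((r + u)·T), (r + u) = 0.0921 + 0.0399 = 0.1320
F = 10178 · e^(0.1320 × 3/12) = 10178 × 1.03355054 = 10519.4774
Value of long forward = (F − K)·e^(−rT) = (10519.4774 − 10745) · e^(−0.0921·3/12)
= -225.5226 × 0.97723805 = -220.39
Short position value = −(long value) = $220.39

$220.39 per tonne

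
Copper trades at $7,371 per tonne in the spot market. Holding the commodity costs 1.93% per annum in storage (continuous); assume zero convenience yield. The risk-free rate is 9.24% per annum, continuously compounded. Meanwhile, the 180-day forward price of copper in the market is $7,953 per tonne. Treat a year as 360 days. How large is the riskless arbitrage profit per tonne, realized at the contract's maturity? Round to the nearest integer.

$159 per tonne

Fair forward: F* = S·e^(carry·T), with carry = (r + u) = 0.0924 + 0.0193 = 0.1117
F* = 7371 · e^(0.1117 × 180/360) = 7371 · e^0.055850 = 7371 × 1.057439 = $7794.3829
Market $7953 > fair $7794.3829: forward overpriced → cash-and-carry (buy spot, short the forward).
At maturity, profit = |F_mkt − F*| = |7953 − 7794.3829| = $159 per tonne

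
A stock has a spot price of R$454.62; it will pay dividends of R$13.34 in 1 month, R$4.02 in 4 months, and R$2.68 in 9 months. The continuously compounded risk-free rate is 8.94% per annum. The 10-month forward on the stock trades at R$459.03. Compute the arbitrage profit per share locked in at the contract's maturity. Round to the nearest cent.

R$9.58 per share

PV(dividends) I = 13.34·e^(−0.0894·1/12) + 4.02·e^(−0.0894·4/12) + 2.68·e^(−0.0894·9/12) = 19.6492
Fair forward F* = (S − I)·e^(rT) = (454.62 − 19.6492)·e^0.074500 = 434.9708 × 1.077345 = 468.6136
Market R$459.03 < fair 468.6136: forward underpriced → reverse cash-and-carry (short the stock, invest proceeds at r, pay the dividends, go long the forward).
Profit at T = |F_mkt − F*| = |459.03 − 468.6136| = R$9.58 per share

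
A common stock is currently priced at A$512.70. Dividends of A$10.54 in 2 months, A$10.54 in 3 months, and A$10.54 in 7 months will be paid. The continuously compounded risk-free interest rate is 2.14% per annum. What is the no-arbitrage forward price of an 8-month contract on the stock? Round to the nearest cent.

A$488.22

PV(dividends) I = 10.54·e^(−0.0214·2/12) + 10.54·e^(−0.0214·3/12) + 10.54·e^(−0.0214·7/12)
I = 10.5025 + 10.4838 + 10.4092 = 31.3955
F = (S − I)·e^(rT) = (512.70 − 31.3955) · e^(0.0214·8/12)
= 481.3045 · e^0.014267 = 481.3045 × 1.014369 = A$488.22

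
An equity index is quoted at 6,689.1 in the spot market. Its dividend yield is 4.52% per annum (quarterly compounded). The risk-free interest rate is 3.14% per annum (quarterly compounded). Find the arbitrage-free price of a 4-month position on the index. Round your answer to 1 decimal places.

6,658.7

F = S · (1+r/4)^(4T) / (1+q/4)^(4T)
= 6689.1 × 1.010480 / 1.015095 = 6689.1 × 0.995454
F = 6,658.7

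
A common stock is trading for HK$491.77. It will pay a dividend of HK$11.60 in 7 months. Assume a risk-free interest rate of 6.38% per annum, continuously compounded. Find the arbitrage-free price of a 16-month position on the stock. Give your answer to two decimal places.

HK$523.27

PV(dividends) I = 11.60·e^(−0.0638·7/12)
I = 11.1762
F = (S − I)·e^(rT) = (491.77 − 11.1762) · e^(0.0638·16/12)
= 480.5938 · e^0.085067 = 480.5938 × 1.088790 = HK$523.27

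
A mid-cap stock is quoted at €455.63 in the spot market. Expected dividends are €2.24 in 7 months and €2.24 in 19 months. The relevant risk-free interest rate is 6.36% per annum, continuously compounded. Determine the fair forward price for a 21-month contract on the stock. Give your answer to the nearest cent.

PV(dividends) I = 2.24·e^(−0.0636·7/12) + 2.24·e^(−0.0636·19/12)
I = 2.1584 + 2.0254 = 4.1838
F = (S − I)·e^(rT) = (455.63 − 4.1838) · e^(0.0636·21/12)
= 451.4462 · e^0.111300 = 451.4462 × 1.117730 = €504.59

€504.59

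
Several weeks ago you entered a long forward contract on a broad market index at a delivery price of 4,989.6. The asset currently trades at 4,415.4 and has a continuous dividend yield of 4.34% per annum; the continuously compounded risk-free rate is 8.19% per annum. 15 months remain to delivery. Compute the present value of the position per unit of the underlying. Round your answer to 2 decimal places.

-321.82

Current fair forward for the remaining 15 months: F = S·e^((r − q)·T), (r − q) = 0.0819 − 0.0434 = 0.0385
F = 4415.4 · e^(0.0385 × 15/12) = 4415.4 × 1.04930181 = 4633.0872
Value of long forward = (F − K)·e^(−rT) = (4633.0872 − 4989.6) · e^(−0.0819·15/12)
= -356.5128 × 0.90269098 = -321.82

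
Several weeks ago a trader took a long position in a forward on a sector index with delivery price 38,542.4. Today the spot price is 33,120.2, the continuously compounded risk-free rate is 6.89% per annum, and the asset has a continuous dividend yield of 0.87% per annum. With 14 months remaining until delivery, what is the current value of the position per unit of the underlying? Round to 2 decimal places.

-2779.75

Current fair forward for the remaining 14 months: F = S·e^((r − q)·T), (r − q) = 0.0689 − 0.0087 = 0.0602
F = 33120.2 · e^(0.0602 × 14/12) = 33120.2 × 1.07275846 = 35529.9747
Value of long forward = (F − K)·e^(−rT) = (35529.9747 − 38542.4) · e^(−0.0689·14/12)
= -3012.4253 × 0.92276255 = -2779.75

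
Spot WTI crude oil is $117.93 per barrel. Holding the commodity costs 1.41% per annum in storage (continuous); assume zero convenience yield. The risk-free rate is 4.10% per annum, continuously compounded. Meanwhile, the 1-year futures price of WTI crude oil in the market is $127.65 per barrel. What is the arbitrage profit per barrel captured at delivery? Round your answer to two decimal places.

Fair futures: F* = S·e^(carry·T), with carry = (r + u) = 0.0410 + 0.0141 = 0.0551
F* = 117.93 · e^(0.0551 × 1) = 117.93 · e^0.055100 = 117.93 × 1.056646 = $124.6103
Market $127.65 > fair $124.6103: forward overpriced → cash-and-carry (buy spot, short the forward).
At maturity, profit = |F_mkt − F*| = |127.65 − 124.6103| = $3.04 per barrel

$3.04 per barrel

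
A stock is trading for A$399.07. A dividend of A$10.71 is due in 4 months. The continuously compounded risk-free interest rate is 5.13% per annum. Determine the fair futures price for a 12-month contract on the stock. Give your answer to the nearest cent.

A$408.99

PV(dividends) I = 10.71·e^(−0.0513·4/12)
I = 10.5284
F = (S − I)·e^(rT) = (399.07 − 10.5284) · e^(0.0513·12/12)
= 388.5416 · e^0.051300 = 388.5416 × 1.052639 = A$408.99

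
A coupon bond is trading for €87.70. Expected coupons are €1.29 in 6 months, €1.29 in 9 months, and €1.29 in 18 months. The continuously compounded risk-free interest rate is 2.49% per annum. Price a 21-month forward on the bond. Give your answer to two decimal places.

PV(coupons) I = 1.29·e^(−0.0249·6/12) + 1.29·e^(−0.0249·9/12) + 1.29·e^(−0.0249·18/12)
I = 1.2740 + 1.2661 + 1.2427 = 3.7828
F = (S − I)·e^(rT) = (87.70 − 3.7828) · e^(0.0249·21/12)
= 83.9172 · e^0.043575 = 83.9172 × 1.044538 = €87.65

€87.65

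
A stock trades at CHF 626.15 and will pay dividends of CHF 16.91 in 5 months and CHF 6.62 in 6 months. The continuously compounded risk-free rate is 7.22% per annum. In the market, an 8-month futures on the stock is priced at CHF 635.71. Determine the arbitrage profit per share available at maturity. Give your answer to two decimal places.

CHF 2.60 per share

PV(dividends) I = 16.91·e^(−0.0722·5/12) + 6.62·e^(−0.0722·6/12) = 22.7941
Fair futures F* = (S − I)·e^(rT) = (626.15 − 22.7941)·e^0.048133 = 603.3559 × 1.049310 = 633.1074
Market CHF 635.71 > fair 633.1074: forward overpriced → cash-and-carry (borrow at r, buy the stock and collect the dividends, short the forward).
Profit at T = |F_mkt − F*| = |635.71 − 633.1074| = CHF 2.60 per share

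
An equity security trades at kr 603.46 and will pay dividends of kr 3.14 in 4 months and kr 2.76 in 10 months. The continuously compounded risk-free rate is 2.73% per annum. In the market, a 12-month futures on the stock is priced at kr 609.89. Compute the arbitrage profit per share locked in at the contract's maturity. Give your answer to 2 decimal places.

PV(dividends) I = 3.14·e^(−0.0273·4/12) + 2.76·e^(−0.0273·10/12) = 5.8095
Fair futures F* = (S − I)·e^(rT) = (603.46 − 5.8095)·e^0.027300 = 597.6505 × 1.027676 = 614.1911
Market kr 609.89 < fair 614.1911: forward underpriced → reverse cash-and-carry (short the stock, invest proceeds at r, pay the dividends, go long the forward).
Profit at T = |F_mkt − F*| = |609.89 − 614.1911| = kr 4.30 per share

kr 4.30 per share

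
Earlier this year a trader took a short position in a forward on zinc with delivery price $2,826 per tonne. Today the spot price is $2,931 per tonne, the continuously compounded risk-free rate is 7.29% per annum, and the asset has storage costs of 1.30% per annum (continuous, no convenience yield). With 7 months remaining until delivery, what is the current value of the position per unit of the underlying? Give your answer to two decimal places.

-$244.97 per tonne

Current fair forward for the remaining 7 months: F = S·e^((r + u)·T), (r + u) = 0.0729 + 0.0130 = 0.0859
F = 2931 · e^(0.0859 × 7/12) = 2931 × 1.05138499 = 3081.6094
Value of long forward = (F − K)·e^(−rT) = (3081.6094 − 2826) · e^(−0.0729·7/12)
= 255.6094 × 0.95836651 = 244.97
Short position value = −(long value) = -$244.97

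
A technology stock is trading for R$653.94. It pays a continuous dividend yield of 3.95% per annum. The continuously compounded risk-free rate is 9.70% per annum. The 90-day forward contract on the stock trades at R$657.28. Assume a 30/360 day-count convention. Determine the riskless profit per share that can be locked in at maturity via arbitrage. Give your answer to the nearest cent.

R$6.13 per share

Fair forward: F* = S·e^(carry·T), with carry = (r − q) = 0.0970 − 0.0395 = 0.0575
F* = 653.94 · e^(0.0575 × 90/360) = 653.94 · e^0.014375 = 653.94 × 1.014479 = R$663.4084
Market R$657.28 < fair R$663.4084: forward underpriced → reverse cash-and-carry (short spot, go long the forward).
At maturity, profit = |F_mkt − F*| = |657.28 − 663.4084| = R$6.13 per share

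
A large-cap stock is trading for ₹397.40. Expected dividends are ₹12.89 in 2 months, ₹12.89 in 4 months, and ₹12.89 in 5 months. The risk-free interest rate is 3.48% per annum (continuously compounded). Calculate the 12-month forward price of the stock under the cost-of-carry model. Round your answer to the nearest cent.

₹371.86

PV(dividends) I = 12.89·e^(−0.0348·2/12) + 12.89·e^(−0.0348·4/12) + 12.89·e^(−0.0348·5/12)
I = 12.8155 + 12.7413 + 12.7044 = 38.2612
F = (S − I)·e^(rT) = (397.40 − 38.2612) · e^(0.0348·12/12)
= 359.1388 · e^0.034800 = 359.1388 × 1.035413 = ₹371.86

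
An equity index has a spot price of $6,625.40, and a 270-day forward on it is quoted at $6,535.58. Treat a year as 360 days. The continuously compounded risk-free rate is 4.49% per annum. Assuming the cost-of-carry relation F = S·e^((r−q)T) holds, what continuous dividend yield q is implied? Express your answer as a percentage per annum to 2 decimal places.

6.31%

From F = S·e^((r−q)T): (r − q) = ln(F/S)/T
ln(6535.58/6625.40) = ln(0.986443) = -0.013650
(r − q) = -0.013650 / (270/360) = -0.018200
q = r − ln(F/S)/T = 0.0449 + 0.018200 = 0.063100
q = 6.31%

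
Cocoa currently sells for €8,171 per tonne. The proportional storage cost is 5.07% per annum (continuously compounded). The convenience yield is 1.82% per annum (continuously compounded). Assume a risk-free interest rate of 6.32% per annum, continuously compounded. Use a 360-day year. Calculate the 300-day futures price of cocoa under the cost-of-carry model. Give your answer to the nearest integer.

Net carry = r + u − y = 0.0632 + 0.0507 − 0.0182 = 0.0957
F = S·e^((r+u−y)T) = 8171 · e^(0.0957 × 300/360) = 8171 · e^0.079750
= 8171 × 1.083016 = €8,849 per tonne

€8,849 per tonne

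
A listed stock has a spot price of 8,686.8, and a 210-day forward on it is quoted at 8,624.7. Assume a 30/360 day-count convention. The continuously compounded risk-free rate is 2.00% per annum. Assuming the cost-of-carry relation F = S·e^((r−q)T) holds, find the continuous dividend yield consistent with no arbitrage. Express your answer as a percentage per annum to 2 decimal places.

3.23%

From F = S·e^((r−q)T): (r − q) = ln(F/S)/T
ln(8624.7/8686.8) = ln(0.992851) = -0.007175
(r − q) = -0.007175 / (210/360) = -0.012300
q = r − ln(F/S)/T = 0.0200 + 0.012300 = 0.032300
q = 3.23%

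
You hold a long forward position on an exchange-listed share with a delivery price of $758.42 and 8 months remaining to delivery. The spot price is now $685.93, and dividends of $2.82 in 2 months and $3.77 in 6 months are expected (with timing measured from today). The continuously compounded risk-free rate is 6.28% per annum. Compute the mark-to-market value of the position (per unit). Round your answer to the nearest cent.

-$47.84

PV(remaining dividends) I = 2.82·e^(−0.0628·2/12) + 3.77·e^(−0.0628·6/12) = 6.4441
Current forward F = (S − I)·e^(rT) = (685.93 − 6.4441)·e^(0.0628·8/12) = 679.4859 × 1.042755 = 708.5373
Value (long) = (F − K)·e^(−rT) = (708.5373 − 758.42) × 0.958998 = -47.8374
Value = -$47.84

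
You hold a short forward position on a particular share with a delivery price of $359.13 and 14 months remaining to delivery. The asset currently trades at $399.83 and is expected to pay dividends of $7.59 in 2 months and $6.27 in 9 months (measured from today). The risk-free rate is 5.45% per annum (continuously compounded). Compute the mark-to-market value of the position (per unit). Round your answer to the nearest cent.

PV(remaining dividends) I = 7.59·e^(−0.0545·2/12) + 6.27·e^(−0.0545·9/12) = 13.5403
Current forward F = (S − I)·e^(rT) = (399.83 − 13.5403)·e^(0.0545·14/12) = 386.2897 × 1.065648 = 411.6488
Value (long) = (F − K)·e^(−rT) = (411.6488 − 359.13) × 0.938396 = 49.2834
Short position value = −(long value) = -$49.28

-$49.28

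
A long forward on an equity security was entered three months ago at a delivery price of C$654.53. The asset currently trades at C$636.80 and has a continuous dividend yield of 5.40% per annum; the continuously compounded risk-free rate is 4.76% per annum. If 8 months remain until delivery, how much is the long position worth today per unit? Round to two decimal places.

Current fair forward for the remaining 8 months: F = S·e^((r − q)·T), (r − q) = 0.0476 − 0.0540 = -0.0064
F = 636.80 · e^(-0.0064 × 8/12) = 636.80 × 0.995742 = 634.0885
Value of long forward = (F − K)·e^(−rT) = (634.0885 − 654.53) · e^(−0.0476·8/12)
= -20.4415 × 0.968765 = -19.80

-C$19.80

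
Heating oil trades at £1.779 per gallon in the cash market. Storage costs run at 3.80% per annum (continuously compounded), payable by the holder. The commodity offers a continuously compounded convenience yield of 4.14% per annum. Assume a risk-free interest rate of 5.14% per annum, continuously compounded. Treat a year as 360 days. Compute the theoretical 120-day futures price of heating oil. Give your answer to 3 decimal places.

Net carry = r + u − y = 0.0514 + 0.0380 − 0.0414 = 0.0480
F = S·e^((r+u−y)T) = 1.779 · e^(0.0480 × 120/360) = 1.779 · e^0.016000
= 1.779 × 1.016129 = £1.808 per gallon

£1.808 per gallon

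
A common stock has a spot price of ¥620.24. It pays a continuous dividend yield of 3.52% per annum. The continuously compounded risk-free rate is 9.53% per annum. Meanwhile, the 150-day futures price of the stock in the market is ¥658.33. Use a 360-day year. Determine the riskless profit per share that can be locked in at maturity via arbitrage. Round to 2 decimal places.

Fair futures: F* = S·e^(carry·T), with carry = (r − q) = 0.0953 − 0.0352 = 0.0601
F* = 620.24 · e^(0.0601 × 150/360) = 620.24 · e^0.025042 = 620.24 × 1.025358 = ¥635.9680
Market ¥658.33 > fair ¥635.9680: forward overpriced → cash-and-carry (buy spot, short the forward).
At maturity, profit = |F_mkt − F*| = |658.33 − 635.9680| = ¥22.36 per share

¥22.36 per share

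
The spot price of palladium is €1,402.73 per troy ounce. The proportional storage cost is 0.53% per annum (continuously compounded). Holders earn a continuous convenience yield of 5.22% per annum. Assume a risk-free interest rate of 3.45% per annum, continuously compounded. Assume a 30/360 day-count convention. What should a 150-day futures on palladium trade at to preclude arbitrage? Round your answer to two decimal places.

Net carry = r + u − y = 0.0345 + 0.0053 − 0.0522 = -0.0124
F = S·e^((r+u−y)T) = 1402.73 · e^(-0.0124 × 150/360) = 1402.73 · e^-0.00516667
= 1402.73 × 0.99484665 = €1,395.50 per troy ounce

€1,395.50 per troy ounce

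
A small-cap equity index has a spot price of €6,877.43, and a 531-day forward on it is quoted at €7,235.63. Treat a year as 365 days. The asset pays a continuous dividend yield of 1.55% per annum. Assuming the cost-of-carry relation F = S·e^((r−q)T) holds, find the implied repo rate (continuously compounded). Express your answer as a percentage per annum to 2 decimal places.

5.04%

From F = S·e^((r−q)T): (r − q) = ln(F/S)/T
ln(7235.63/6877.43) = ln(1.052083) = 0.050772
(r − q) = 0.050772 / (531/365) = 0.034900
r = ln(F/S)/T + q = 0.034900 + 0.0155 = 0.050400
r = 5.04%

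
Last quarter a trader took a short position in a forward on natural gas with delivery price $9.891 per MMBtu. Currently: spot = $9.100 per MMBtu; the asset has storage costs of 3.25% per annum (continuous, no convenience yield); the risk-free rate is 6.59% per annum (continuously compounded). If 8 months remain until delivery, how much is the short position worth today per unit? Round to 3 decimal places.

Current fair forward for the remaining 8 months: F = S·e^((r + u)·T), (r + u) = 0.0659 + 0.0325 = 0.0984
F = 9.100 · e^(0.0984 × 8/12) = 9.100 × 1.067800 = 9.7170
Value of long forward = (F − K)·e^(−rT) = (9.7170 − 9.891) · e^(−0.0659·8/12)
= -0.1740 × 0.957018 = -0.167
Short position value = −(long value) = $0.167

$0.167 per MMBtu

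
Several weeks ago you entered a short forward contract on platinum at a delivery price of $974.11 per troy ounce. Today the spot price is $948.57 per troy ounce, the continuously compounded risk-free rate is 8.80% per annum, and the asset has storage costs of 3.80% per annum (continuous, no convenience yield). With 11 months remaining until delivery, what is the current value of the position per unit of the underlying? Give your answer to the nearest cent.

Current fair forward for the remaining 11 months: F = S·e^((r + u)·T), (r + u) = 0.0880 + 0.0380 = 0.1260
F = 948.57 · e^(0.1260 × 11/12) = 948.57 × 1.122435 = 1064.7082
Value of long forward = (F − K)·e^(−rT) = (1064.7082 − 974.11) · e^(−0.0880·11/12)
= 90.5982 × 0.922501 = 83.58
Short position value = −(long value) = -$83.58

-$83.58 per troy ounce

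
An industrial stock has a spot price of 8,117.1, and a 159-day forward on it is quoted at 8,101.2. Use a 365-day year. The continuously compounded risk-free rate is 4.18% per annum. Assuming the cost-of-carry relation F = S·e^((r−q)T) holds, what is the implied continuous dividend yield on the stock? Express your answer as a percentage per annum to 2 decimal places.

4.63%

From F = S·e^((r−q)T): (r − q) = ln(F/S)/T
ln(8101.2/8117.1) = ln(0.998041) = -0.001961
(r − q) = -0.001961 / (159/365) = -0.004502
q = r − ln(F/S)/T = 0.0418 + 0.004502 = 0.046302
q = 4.63%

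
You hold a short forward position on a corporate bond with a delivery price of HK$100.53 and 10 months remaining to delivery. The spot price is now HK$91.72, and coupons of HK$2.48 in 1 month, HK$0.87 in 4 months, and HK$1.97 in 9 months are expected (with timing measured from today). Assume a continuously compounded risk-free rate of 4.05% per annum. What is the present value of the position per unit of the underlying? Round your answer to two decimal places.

PV(remaining coupons) I = 2.48·e^(−0.0405·1/12) + 0.87·e^(−0.0405·4/12) + 1.97·e^(−0.0405·9/12) = 5.2410
Current forward F = (S − I)·e^(rT) = (91.72 − 5.2410)·e^(0.0405·10/12) = 86.4790 × 1.034326 = 89.4475
Value (long) = (F − K)·e^(−rT) = (89.4475 − 100.53) × 0.966813 = -10.7147
Short position value = −(long value) = HK$10.71

HK$10.71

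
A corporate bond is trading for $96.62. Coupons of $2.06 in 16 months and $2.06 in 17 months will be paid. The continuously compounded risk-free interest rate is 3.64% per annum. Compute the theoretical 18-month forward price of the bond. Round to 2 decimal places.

$97.90

PV(coupons) I = 2.06·e^(−0.0364·16/12) + 2.06·e^(−0.0364·17/12)
I = 1.9624 + 1.9565 = 3.9189
F = (S − I)·e^(rT) = (96.62 − 3.9189) · e^(0.0364·18/12)
= 92.7011 · e^0.054600 = 92.7011 × 1.056118 = $97.90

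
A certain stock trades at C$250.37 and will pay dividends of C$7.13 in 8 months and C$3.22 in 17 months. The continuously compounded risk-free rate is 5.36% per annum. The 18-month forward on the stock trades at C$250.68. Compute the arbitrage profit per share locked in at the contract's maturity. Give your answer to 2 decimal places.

PV(dividends) I = 7.13·e^(−0.0536·8/12) + 3.22·e^(−0.0536·17/12) = 9.8643
Fair forward F* = (S − I)·e^(rT) = (250.37 − 9.8643)·e^0.080400 = 240.5057 × 1.083720 = 260.6408
Market C$250.68 < fair 260.6408: forward underpriced → reverse cash-and-carry (short the stock, invest proceeds at r, pay the dividends, go long the forward).
Profit at T = |F_mkt − F*| = |250.68 − 260.6408| = C$9.96 per share

C$9.96 per share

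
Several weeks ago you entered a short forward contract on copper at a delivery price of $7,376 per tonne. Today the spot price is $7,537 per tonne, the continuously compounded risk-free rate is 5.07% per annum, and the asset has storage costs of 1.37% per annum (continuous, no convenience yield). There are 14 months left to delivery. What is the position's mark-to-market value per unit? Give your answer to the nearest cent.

Current fair forward for the remaining 14 months: F = S·e^((r + u)·T), (r + u) = 0.0507 + 0.0137 = 0.0644
F = 7537 · e^(0.0644 × 14/12) = 7537 × 1.07802788 = 8125.0961
Value of long forward = (F − K)·e^(−rT) = (8125.0961 − 7376) · e^(−0.0507·14/12)
= 749.0961 × 0.94256537 = 706.07
Short position value = −(long value) = -$706.07

-$706.07 per tonne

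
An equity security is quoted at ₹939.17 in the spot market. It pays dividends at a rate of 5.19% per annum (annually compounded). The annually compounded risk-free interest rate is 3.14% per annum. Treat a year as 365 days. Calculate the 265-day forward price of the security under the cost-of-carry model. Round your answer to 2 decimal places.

F = S · (1+r)^T / (1+q)^T
= 939.17 × 1.022700 / 1.037419 = 939.17 × 0.985812
F = ₹925.85

₹925.85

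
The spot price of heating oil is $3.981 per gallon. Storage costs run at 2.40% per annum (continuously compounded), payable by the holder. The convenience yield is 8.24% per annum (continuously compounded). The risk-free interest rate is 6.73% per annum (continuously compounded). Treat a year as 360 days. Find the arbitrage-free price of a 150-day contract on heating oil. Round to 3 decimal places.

$3.996 per gallon

Net carry = r + u − y = 0.0673 + 0.0240 − 0.0824 = 0.0089
F = S·e^((r+u−y)T) = 3.981 · e^(0.0089 × 150/360) = 3.981 · e^0.003708
= 3.981 × 1.003715 = $3.996 per gallon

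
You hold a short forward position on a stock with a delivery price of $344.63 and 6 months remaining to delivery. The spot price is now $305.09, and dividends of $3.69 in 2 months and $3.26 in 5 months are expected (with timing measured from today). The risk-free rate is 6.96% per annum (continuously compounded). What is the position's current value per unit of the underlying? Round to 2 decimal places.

PV(remaining dividends) I = 3.69·e^(−0.0696·2/12) + 3.26·e^(−0.0696·5/12) = 6.8143
Current forward F = (S − I)·e^(rT) = (305.09 − 6.8143)·e^(0.0696·6/12) = 298.2757 × 1.035413 = 308.8385
Value (long) = (F − K)·e^(−rT) = (308.8385 − 344.63) × 0.965799 = -34.5674
Short position value = −(long value) = $34.57

$34.57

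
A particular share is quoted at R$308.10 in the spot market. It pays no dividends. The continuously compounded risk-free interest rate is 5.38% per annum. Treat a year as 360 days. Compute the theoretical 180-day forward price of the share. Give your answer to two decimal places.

F = S·e^(rT) = 308.10 · e^(0.0538 × 180/360)
= 308.10 · e^0.026900 = 308.10 × 1.027265
F = R$316.50

R$316.50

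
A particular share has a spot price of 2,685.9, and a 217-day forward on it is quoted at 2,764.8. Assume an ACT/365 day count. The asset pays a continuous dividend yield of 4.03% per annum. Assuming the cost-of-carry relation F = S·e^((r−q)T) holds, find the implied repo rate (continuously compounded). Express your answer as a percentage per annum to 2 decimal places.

8.90%

From F = S·e^((r−q)T): (r − q) = ln(F/S)/T
ln(2764.8/2685.9) = ln(1.029376) = 0.028953
(r − q) = 0.028953 / (217/365) = 0.048700
r = ln(F/S)/T + q = 0.048700 + 0.0403 = 0.089000
r = 8.90%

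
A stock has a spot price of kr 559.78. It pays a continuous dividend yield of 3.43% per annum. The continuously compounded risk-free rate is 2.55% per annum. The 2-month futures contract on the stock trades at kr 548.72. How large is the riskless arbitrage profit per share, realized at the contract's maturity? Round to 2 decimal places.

kr 10.24 per share

Fair futures: F* = S·e^(carry·T), with carry = (r − q) = 0.0255 − 0.0343 = -0.0088
F* = 559.78 · e^(-0.0088 × 2/12) = 559.78 · e^-0.001467 = 559.78 × 0.998534 = kr 558.9594
Market kr 548.72 < fair kr 558.9594: forward underpriced → reverse cash-and-carry (short spot, go long the forward).
At maturity, profit = |F_mkt − F*| = |548.72 − 558.9594| = kr 10.24 per share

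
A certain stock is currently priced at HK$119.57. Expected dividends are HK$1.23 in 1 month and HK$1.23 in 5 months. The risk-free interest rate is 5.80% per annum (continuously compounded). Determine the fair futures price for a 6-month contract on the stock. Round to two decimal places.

HK$120.59

PV(dividends) I = 1.23·e^(−0.0580·1/12) + 1.23·e^(−0.0580·5/12)
I = 1.2241 + 1.2006 = 2.4247
F = (S − I)·e^(rT) = (119.57 − 2.4247) · e^(0.0580·6/12)
= 117.1453 · e^0.029000 = 117.1453 × 1.029425 = HK$120.59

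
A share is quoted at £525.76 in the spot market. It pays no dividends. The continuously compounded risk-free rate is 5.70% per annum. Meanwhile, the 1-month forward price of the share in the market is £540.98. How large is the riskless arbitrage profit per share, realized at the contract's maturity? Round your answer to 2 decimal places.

Fair forward: F* = S·e^(carry·T), with carry = r = 0.0570
F* = 525.76 · e^(0.0570 × 1/12) = 525.76 · e^0.004750 = 525.76 × 1.004761 = £528.2631
Market £540.98 > fair £528.2631: forward overpriced → cash-and-carry (buy spot, short the forward).
At maturity, profit = |F_mkt − F*| = |540.98 − 528.2631| = £12.72 per share

£12.72 per share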